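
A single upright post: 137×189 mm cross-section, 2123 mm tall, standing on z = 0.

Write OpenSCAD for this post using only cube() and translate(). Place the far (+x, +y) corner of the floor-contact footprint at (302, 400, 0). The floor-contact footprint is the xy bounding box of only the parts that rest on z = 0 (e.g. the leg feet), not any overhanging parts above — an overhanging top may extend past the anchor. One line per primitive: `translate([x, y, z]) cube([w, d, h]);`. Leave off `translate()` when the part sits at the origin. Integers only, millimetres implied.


translate([165, 211, 0]) cube([137, 189, 2123]);


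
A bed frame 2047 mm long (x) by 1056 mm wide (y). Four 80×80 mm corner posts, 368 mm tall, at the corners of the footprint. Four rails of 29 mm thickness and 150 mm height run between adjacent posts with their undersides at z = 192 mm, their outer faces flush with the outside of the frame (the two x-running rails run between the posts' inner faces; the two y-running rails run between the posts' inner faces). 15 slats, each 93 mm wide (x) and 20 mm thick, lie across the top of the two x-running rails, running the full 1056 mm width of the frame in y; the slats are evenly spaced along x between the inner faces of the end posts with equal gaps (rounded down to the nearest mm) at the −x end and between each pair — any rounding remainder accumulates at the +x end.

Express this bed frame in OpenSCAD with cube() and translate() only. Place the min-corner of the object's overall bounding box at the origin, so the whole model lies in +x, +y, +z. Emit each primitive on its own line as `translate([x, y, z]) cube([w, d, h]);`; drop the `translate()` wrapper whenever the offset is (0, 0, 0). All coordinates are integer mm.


cube([80, 80, 368]);
translate([0, 976, 0]) cube([80, 80, 368]);
translate([1967, 0, 0]) cube([80, 80, 368]);
translate([1967, 976, 0]) cube([80, 80, 368]);
translate([80, 0, 192]) cube([1887, 29, 150]);
translate([80, 1027, 192]) cube([1887, 29, 150]);
translate([0, 80, 192]) cube([29, 896, 150]);
translate([2018, 80, 192]) cube([29, 896, 150]);
translate([110, 0, 342]) cube([93, 1056, 20]);
translate([233, 0, 342]) cube([93, 1056, 20]);
translate([356, 0, 342]) cube([93, 1056, 20]);
translate([479, 0, 342]) cube([93, 1056, 20]);
translate([602, 0, 342]) cube([93, 1056, 20]);
translate([725, 0, 342]) cube([93, 1056, 20]);
translate([848, 0, 342]) cube([93, 1056, 20]);
translate([971, 0, 342]) cube([93, 1056, 20]);
translate([1094, 0, 342]) cube([93, 1056, 20]);
translate([1217, 0, 342]) cube([93, 1056, 20]);
translate([1340, 0, 342]) cube([93, 1056, 20]);
translate([1463, 0, 342]) cube([93, 1056, 20]);
translate([1586, 0, 342]) cube([93, 1056, 20]);
translate([1709, 0, 342]) cube([93, 1056, 20]);
translate([1832, 0, 342]) cube([93, 1056, 20]);


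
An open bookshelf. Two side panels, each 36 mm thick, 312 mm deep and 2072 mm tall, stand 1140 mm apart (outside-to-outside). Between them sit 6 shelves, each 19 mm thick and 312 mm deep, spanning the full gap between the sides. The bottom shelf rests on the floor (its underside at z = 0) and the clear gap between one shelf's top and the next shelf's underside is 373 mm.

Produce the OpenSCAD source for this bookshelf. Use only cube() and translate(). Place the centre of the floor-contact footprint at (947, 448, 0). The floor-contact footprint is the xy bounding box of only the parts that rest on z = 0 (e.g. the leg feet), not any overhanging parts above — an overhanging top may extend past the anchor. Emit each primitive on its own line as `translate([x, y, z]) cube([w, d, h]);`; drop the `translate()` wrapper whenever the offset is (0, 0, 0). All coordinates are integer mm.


translate([377, 292, 0]) cube([36, 312, 2072]);
translate([1481, 292, 0]) cube([36, 312, 2072]);
translate([413, 292, 0]) cube([1068, 312, 19]);
translate([413, 292, 392]) cube([1068, 312, 19]);
translate([413, 292, 784]) cube([1068, 312, 19]);
translate([413, 292, 1176]) cube([1068, 312, 19]);
translate([413, 292, 1568]) cube([1068, 312, 19]);
translate([413, 292, 1960]) cube([1068, 312, 19]);


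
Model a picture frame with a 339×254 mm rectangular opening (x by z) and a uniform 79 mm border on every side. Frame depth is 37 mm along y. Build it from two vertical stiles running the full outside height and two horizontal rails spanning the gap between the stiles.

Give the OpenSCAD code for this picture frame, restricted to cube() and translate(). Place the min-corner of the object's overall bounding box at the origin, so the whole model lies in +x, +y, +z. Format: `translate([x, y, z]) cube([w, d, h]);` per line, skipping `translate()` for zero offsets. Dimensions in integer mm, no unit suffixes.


cube([79, 37, 412]);
translate([418, 0, 0]) cube([79, 37, 412]);
translate([79, 0, 0]) cube([339, 37, 79]);
translate([79, 0, 333]) cube([339, 37, 79]);


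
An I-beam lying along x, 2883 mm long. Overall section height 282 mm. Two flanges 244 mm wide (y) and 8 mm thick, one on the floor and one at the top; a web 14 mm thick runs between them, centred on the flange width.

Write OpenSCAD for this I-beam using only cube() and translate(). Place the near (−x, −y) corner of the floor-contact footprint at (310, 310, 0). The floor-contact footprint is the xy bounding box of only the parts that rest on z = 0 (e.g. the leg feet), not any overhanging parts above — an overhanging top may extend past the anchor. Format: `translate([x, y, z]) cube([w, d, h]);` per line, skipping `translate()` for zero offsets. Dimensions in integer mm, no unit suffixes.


translate([310, 310, 0]) cube([2883, 244, 8]);
translate([310, 425, 8]) cube([2883, 14, 266]);
translate([310, 310, 274]) cube([2883, 244, 8]);


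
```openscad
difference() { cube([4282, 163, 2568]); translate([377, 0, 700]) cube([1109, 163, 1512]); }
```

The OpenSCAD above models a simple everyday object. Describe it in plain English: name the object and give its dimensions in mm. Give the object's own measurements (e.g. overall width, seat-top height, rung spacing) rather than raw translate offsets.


A wall 4282 mm long (x), 163 mm thick (y), 2568 mm tall, with a rectangular window opening cut through it. The opening is 1109 mm wide and 1512 mm tall; its sill is at z = 700 mm and its near (−x) edge is 377 mm from the wall's −x end. The opening passes through the full wall thickness.


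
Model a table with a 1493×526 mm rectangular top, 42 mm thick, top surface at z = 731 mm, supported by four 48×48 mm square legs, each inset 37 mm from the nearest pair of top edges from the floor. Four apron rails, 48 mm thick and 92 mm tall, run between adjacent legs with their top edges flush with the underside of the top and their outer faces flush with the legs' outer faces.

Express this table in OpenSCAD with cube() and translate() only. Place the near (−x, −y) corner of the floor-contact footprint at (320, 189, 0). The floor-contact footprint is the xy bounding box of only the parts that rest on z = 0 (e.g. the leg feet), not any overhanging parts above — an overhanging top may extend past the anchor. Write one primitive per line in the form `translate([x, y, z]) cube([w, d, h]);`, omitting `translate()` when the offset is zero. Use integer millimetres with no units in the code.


translate([283, 152, 689]) cube([1493, 526, 42]);
translate([320, 189, 0]) cube([48, 48, 689]);
translate([1691, 189, 0]) cube([48, 48, 689]);
translate([320, 593, 0]) cube([48, 48, 689]);
translate([1691, 593, 0]) cube([48, 48, 689]);
translate([368, 189, 597]) cube([1323, 48, 92]);
translate([368, 593, 597]) cube([1323, 48, 92]);
translate([320, 237, 597]) cube([48, 356, 92]);
translate([1691, 237, 597]) cube([48, 356, 92]);


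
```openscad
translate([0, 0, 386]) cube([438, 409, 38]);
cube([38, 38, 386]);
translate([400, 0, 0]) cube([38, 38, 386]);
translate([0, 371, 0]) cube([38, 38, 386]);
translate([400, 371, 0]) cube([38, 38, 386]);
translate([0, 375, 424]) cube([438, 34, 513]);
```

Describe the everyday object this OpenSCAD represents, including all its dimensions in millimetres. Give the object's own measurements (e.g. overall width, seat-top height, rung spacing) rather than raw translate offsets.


A chair. The seat is a 438×409×38 mm slab with its top at z = 424 mm, on four 38×38 mm corner legs (flush with the seat edges, standing on z = 0). A flat backrest 34 mm thick, 513 mm tall, spans the full seat width and rises from the seat top along its +y edge, rear face flush with the rear of the seat.


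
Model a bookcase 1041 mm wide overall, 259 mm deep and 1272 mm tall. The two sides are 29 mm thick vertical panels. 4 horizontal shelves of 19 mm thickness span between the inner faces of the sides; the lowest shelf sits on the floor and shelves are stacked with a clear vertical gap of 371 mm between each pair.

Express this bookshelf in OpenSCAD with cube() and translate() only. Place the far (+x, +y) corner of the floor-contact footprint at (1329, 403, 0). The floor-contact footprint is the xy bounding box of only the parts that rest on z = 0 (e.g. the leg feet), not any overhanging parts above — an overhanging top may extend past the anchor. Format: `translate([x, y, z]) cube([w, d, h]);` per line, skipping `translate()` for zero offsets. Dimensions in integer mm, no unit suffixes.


translate([288, 144, 0]) cube([29, 259, 1272]);
translate([1300, 144, 0]) cube([29, 259, 1272]);
translate([317, 144, 0]) cube([983, 259, 19]);
translate([317, 144, 390]) cube([983, 259, 19]);
translate([317, 144, 780]) cube([983, 259, 19]);
translate([317, 144, 1170]) cube([983, 259, 19]);


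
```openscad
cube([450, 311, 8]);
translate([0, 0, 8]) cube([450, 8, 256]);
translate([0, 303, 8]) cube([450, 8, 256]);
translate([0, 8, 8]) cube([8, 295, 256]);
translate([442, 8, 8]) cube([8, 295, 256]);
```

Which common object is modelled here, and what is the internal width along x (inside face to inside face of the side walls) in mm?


An open box. The internal width is 434 mm.

A 450×311 base slab with four walls standing on it — an open box. The base is 450 mm wide and the walls are 8 mm thick, so the internal width is 450 − 2 × 8 = 434 mm.


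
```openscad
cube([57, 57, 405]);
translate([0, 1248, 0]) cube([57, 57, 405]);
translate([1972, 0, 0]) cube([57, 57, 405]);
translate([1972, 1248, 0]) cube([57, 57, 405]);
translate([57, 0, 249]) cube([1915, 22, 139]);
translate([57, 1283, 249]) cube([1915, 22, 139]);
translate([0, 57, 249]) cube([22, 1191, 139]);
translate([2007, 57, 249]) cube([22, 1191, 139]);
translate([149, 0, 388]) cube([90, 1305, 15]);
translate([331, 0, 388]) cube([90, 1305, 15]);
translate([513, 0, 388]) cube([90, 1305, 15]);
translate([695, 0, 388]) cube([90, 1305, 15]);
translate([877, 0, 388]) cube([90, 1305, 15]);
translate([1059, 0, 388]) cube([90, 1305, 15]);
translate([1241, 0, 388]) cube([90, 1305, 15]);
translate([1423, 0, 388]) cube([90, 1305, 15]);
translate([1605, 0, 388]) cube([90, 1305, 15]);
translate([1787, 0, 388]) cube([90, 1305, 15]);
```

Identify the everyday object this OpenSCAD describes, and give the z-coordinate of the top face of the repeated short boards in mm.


A bed frame. The slat-top height is 403 mm.

Four posts, four rails, and a row of slats — a bed frame. Slats sit on the rails at z = 249 + 139 = 388; with slat thickness 15, the top is 403 mm.


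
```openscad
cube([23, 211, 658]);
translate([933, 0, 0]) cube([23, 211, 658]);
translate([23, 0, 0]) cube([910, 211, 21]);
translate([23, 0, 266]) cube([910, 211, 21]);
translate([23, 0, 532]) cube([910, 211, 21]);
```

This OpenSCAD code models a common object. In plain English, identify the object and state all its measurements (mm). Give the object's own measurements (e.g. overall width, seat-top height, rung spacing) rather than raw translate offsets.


An open bookshelf. Two side panels, each 23 mm thick, 211 mm deep and 658 mm tall, stand 956 mm apart (outside-to-outside). Between them sit 3 shelves, each 21 mm thick and 211 mm deep, spanning the full gap between the sides. The bottom shelf rests on the floor (its underside at z = 0) and the clear gap between one shelf's top and the next shelf's underside is 245 mm.


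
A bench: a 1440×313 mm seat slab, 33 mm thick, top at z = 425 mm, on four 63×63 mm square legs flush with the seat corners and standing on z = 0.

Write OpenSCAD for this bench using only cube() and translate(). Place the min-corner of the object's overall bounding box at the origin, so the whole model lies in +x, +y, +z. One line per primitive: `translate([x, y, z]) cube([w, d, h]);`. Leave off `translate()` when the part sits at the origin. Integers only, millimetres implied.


// leg_h = 425 − 33 = 392
translate([0, 0, 392]) cube([1440, 313, 33]);
cube([63, 63, 392]);
translate([0, 250, 0]) cube([63, 63, 392]);
translate([1377, 0, 0]) cube([63, 63, 392]);
translate([1377, 250, 0]) cube([63, 63, 392]);


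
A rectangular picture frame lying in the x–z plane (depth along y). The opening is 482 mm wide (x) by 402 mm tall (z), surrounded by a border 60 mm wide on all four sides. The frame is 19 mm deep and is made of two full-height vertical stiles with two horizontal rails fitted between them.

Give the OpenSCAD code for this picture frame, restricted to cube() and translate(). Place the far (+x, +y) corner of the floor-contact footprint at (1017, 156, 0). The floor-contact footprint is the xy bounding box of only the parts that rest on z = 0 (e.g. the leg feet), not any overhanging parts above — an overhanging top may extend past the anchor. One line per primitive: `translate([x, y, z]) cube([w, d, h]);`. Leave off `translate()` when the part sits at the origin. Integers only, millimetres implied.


translate([415, 137, 0]) cube([60, 19, 522]);
translate([957, 137, 0]) cube([60, 19, 522]);
translate([475, 137, 0]) cube([482, 19, 60]);
translate([475, 137, 462]) cube([482, 19, 60]);


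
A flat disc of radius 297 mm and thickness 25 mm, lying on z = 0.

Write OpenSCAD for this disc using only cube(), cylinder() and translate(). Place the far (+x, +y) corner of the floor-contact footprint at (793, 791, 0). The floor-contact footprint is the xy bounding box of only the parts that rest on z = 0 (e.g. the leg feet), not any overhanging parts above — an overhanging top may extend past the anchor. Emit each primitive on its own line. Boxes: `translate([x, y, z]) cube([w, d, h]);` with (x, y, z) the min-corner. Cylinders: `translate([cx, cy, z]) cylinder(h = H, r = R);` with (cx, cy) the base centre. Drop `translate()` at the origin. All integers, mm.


translate([496, 494, 0]) cylinder(h = 25, r = 297);


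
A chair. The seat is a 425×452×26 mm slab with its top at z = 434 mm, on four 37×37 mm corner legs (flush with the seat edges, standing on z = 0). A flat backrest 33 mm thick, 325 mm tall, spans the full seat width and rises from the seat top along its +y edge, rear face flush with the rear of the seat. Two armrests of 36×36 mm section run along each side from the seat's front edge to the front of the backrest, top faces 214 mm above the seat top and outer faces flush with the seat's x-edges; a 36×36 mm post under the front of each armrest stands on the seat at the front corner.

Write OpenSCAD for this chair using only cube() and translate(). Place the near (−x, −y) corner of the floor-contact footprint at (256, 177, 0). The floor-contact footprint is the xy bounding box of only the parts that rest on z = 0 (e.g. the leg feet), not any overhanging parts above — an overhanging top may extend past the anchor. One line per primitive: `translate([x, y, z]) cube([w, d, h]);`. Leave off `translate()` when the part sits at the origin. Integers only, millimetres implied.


// leg_h = 434 - 26 = 408
// arm post h = 214 - 36 = 178
translate([256, 177, 408]) cube([425, 452, 26]);
translate([256, 177, 0]) cube([37, 37, 408]);
translate([644, 177, 0]) cube([37, 37, 408]);
translate([256, 592, 0]) cube([37, 37, 408]);
translate([644, 592, 0]) cube([37, 37, 408]);
translate([256, 596, 434]) cube([425, 33, 325]);
translate([256, 177, 612]) cube([36, 419, 36]);
translate([645, 177, 612]) cube([36, 419, 36]);
translate([256, 177, 434]) cube([36, 36, 178]);
translate([645, 177, 434]) cube([36, 36, 178]);


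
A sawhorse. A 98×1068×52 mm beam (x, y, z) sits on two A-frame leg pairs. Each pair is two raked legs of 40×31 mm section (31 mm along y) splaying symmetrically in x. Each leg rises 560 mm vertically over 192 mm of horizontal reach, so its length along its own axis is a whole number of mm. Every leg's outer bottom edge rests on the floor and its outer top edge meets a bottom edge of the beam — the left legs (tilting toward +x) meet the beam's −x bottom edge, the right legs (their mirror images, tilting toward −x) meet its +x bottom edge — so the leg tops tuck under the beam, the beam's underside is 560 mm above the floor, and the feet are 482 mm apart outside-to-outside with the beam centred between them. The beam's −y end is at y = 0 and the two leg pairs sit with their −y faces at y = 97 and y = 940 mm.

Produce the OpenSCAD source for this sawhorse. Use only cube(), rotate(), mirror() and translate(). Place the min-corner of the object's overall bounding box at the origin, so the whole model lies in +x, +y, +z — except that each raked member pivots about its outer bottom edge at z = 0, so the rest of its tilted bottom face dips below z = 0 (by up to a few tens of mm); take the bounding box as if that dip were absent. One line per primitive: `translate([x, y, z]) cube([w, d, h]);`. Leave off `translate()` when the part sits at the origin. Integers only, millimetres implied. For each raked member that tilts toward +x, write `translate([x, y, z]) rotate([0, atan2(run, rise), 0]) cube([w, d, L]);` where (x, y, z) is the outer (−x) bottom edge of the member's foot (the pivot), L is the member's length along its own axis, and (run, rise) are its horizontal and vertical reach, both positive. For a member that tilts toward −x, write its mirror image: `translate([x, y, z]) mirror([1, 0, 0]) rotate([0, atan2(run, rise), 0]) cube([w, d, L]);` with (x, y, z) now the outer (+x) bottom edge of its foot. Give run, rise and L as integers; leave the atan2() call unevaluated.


translate([192, 0, 560]) cube([98, 1068, 52]);
translate([0, 97, 0]) rotate([0, atan2(192, 560), 0]) cube([40, 31, 592]);
translate([482, 97, 0]) mirror([1, 0, 0]) rotate([0, atan2(192, 560), 0]) cube([40, 31, 592]);
translate([0, 940, 0]) rotate([0, atan2(192, 560), 0]) cube([40, 31, 592]);
translate([482, 940, 0]) mirror([1, 0, 0]) rotate([0, atan2(192, 560), 0]) cube([40, 31, 592]);


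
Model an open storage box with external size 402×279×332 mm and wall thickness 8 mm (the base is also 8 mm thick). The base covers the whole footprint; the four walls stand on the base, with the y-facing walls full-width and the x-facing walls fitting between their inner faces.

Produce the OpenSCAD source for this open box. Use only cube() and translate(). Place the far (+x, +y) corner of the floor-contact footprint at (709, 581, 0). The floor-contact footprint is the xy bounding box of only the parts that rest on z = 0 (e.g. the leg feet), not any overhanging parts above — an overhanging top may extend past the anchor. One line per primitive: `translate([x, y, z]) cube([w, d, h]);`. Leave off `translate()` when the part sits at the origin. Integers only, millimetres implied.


translate([307, 302, 0]) cube([402, 279, 8]);
translate([307, 302, 8]) cube([402, 8, 324]);
translate([307, 573, 8]) cube([402, 8, 324]);
translate([307, 310, 8]) cube([8, 263, 324]);
translate([701, 310, 8]) cube([8, 263, 324]);


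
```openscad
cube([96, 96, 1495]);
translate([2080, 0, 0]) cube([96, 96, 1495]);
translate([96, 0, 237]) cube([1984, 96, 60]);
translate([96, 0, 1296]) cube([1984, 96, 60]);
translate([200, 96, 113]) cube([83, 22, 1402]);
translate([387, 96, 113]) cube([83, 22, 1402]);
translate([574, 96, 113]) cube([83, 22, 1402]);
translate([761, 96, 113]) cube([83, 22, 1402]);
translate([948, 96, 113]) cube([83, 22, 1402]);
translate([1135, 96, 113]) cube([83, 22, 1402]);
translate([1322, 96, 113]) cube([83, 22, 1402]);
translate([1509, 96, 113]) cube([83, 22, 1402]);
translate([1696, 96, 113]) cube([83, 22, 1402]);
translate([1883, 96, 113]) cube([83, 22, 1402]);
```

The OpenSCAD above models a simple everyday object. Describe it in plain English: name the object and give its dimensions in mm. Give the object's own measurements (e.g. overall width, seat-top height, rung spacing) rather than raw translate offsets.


A fence section. Two 96×96 mm posts, 1495 mm tall, stand on the floor with a clear span of 1984 mm between their inner faces. Two horizontal rails of 96×60 mm section span the gap between the posts with their undersides at z = 237 mm and z = 1296 mm, flush with the posts' −y face. 10 pickets, each 83 mm wide, 22 mm thick and 1402 mm tall, are fixed to the +y face of the rails with their bottoms at z = 113 mm, spaced across the span with a 104 mm gap after the −x post and between neighbouring pickets, with 114 mm left before the +x post.


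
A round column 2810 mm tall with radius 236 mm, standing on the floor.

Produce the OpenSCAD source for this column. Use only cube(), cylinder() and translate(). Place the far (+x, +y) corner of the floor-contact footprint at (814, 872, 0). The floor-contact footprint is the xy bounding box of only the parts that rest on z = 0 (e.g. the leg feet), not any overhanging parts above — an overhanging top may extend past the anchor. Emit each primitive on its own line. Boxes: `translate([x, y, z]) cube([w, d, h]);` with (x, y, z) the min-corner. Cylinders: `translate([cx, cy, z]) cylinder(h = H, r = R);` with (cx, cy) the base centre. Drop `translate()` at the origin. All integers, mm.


translate([578, 636, 0]) cylinder(h = 2810, r = 236);


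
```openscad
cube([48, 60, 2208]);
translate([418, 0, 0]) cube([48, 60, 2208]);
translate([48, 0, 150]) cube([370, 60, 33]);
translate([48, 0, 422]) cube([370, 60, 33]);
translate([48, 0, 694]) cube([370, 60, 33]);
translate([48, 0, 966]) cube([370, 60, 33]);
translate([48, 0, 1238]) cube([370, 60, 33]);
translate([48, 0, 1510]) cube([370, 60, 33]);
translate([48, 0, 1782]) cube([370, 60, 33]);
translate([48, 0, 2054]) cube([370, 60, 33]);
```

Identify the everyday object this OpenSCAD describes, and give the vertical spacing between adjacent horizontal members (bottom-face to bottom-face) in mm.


A ladder. The rung spacing is 272 mm.

Two tall 48×60 posts with 8 short bars between them — a ladder. Adjacent rungs sit at z = 150 and z = 422, so the spacing is 422 − 150 = 272 mm.


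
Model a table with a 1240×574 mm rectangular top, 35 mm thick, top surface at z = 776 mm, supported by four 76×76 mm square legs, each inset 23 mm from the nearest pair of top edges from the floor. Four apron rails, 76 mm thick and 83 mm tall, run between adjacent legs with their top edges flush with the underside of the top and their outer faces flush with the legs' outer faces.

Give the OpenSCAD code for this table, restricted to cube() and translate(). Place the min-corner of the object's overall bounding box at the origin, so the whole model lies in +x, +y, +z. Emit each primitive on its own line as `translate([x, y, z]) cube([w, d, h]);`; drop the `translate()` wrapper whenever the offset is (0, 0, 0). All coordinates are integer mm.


translate([0, 0, 741]) cube([1240, 574, 35]);
translate([23, 23, 0]) cube([76, 76, 741]);
translate([1141, 23, 0]) cube([76, 76, 741]);
translate([23, 475, 0]) cube([76, 76, 741]);
translate([1141, 475, 0]) cube([76, 76, 741]);
translate([99, 23, 658]) cube([1042, 76, 83]);
translate([99, 475, 658]) cube([1042, 76, 83]);
translate([23, 99, 658]) cube([76, 376, 83]);
translate([1141, 99, 658]) cube([76, 376, 83]);


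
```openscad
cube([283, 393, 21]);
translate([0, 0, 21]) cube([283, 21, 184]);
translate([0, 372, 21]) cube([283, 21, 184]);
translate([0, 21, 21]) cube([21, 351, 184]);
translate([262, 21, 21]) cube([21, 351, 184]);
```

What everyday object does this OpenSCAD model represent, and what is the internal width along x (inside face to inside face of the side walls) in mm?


An open box. The internal width is 241 mm.

A 283×393 base slab with four walls standing on it — an open box. The base is 283 mm wide and the walls are 21 mm thick, so the internal width is 283 − 2 × 21 = 241 mm.


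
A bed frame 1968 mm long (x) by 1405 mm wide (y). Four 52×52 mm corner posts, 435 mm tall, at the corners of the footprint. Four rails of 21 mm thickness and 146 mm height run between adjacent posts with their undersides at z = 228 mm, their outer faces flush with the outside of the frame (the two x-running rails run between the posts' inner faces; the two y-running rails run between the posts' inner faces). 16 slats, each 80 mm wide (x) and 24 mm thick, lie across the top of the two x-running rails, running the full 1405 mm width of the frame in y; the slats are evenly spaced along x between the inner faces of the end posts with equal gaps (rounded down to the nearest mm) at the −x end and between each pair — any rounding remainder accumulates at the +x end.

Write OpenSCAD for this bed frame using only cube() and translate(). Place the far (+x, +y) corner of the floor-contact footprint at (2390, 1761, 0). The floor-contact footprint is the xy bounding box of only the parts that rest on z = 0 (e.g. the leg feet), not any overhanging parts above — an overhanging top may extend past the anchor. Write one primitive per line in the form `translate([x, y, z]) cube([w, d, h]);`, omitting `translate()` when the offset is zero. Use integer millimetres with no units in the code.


translate([422, 356, 0]) cube([52, 52, 435]);
translate([422, 1709, 0]) cube([52, 52, 435]);
translate([2338, 356, 0]) cube([52, 52, 435]);
translate([2338, 1709, 0]) cube([52, 52, 435]);
translate([474, 356, 228]) cube([1864, 21, 146]);
translate([474, 1740, 228]) cube([1864, 21, 146]);
translate([422, 408, 228]) cube([21, 1301, 146]);
translate([2369, 408, 228]) cube([21, 1301, 146]);
translate([508, 356, 374]) cube([80, 1405, 24]);
translate([622, 356, 374]) cube([80, 1405, 24]);
translate([736, 356, 374]) cube([80, 1405, 24]);
translate([850, 356, 374]) cube([80, 1405, 24]);
translate([964, 356, 374]) cube([80, 1405, 24]);
translate([1078, 356, 374]) cube([80, 1405, 24]);
translate([1192, 356, 374]) cube([80, 1405, 24]);
translate([1306, 356, 374]) cube([80, 1405, 24]);
translate([1420, 356, 374]) cube([80, 1405, 24]);
translate([1534, 356, 374]) cube([80, 1405, 24]);
translate([1648, 356, 374]) cube([80, 1405, 24]);
translate([1762, 356, 374]) cube([80, 1405, 24]);
translate([1876, 356, 374]) cube([80, 1405, 24]);
translate([1990, 356, 374]) cube([80, 1405, 24]);
translate([2104, 356, 374]) cube([80, 1405, 24]);
translate([2218, 356, 374]) cube([80, 1405, 24]);


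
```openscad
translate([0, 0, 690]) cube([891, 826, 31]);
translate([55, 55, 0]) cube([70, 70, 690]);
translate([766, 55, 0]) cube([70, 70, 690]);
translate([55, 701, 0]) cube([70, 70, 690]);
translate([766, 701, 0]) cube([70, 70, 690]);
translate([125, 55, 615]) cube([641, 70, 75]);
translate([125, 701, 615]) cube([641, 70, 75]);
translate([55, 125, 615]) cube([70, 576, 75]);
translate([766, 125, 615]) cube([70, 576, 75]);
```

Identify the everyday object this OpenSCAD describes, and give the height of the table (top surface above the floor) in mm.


A table. The table height is 721 mm.

A 891×826×31 slab sits at z = 690 on four 70 mm square posts — a table. The top surface is at 690 + 31 = 721 mm.


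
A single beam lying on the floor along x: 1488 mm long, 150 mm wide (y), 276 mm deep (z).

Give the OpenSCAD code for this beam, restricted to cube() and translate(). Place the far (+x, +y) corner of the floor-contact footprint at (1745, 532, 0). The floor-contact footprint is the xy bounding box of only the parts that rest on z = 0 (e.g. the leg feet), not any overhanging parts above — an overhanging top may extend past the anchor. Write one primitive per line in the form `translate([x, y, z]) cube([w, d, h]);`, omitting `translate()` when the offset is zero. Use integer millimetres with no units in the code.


translate([257, 382, 0]) cube([1488, 150, 276]);


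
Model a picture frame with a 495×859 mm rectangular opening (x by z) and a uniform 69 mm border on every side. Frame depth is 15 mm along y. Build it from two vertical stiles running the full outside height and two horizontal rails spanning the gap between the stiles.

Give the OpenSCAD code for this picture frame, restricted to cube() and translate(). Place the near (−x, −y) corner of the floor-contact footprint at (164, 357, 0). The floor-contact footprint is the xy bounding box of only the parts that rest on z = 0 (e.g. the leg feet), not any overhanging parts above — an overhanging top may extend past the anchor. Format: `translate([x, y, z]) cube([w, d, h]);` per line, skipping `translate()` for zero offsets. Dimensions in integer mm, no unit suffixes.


translate([164, 357, 0]) cube([69, 15, 997]);
translate([728, 357, 0]) cube([69, 15, 997]);
translate([233, 357, 0]) cube([495, 15, 69]);
translate([233, 357, 928]) cube([495, 15, 69]);


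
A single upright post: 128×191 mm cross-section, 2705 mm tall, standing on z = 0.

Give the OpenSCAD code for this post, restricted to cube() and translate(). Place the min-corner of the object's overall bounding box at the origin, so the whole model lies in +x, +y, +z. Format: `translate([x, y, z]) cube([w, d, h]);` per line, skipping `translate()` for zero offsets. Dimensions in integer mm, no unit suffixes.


cube([128, 191, 2705]);


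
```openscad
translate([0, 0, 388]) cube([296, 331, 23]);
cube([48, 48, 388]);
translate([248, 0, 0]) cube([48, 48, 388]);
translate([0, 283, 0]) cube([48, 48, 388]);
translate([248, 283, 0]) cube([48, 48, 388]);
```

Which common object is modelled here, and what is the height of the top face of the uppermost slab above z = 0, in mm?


A stool. The seat height is 411 mm.

A 296×331×23 slab at z = 388 on four corner posts — a stool. The seat top is 388 + 23 = 411 mm.


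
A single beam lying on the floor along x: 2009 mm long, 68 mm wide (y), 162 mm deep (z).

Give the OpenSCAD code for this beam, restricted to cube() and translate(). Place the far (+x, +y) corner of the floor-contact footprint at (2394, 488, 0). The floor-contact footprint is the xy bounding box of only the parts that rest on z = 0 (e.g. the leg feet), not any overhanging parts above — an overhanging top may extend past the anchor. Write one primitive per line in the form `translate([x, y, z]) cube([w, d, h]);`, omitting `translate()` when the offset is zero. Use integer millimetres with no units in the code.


translate([385, 420, 0]) cube([2009, 68, 162]);


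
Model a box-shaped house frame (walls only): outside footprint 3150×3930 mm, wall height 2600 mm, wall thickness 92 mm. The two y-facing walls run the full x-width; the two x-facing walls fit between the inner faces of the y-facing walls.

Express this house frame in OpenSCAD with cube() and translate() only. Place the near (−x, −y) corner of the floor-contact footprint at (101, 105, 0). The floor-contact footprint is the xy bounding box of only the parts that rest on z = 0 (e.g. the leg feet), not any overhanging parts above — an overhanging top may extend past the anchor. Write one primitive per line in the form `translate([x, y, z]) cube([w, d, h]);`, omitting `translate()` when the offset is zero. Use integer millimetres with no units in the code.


translate([101, 105, 0]) cube([3150, 92, 2600]);
translate([101, 3943, 0]) cube([3150, 92, 2600]);
translate([101, 197, 0]) cube([92, 3746, 2600]);
translate([3159, 197, 0]) cube([92, 3746, 2600]);


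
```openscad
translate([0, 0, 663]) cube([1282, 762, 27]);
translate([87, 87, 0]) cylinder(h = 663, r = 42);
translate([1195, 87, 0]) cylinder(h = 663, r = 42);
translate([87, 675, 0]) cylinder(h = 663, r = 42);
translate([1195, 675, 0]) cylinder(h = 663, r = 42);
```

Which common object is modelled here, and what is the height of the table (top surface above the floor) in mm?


A table. The table height is 690 mm.

A 1282×762×27 slab sits at z = 663 on four Ø84 mm round legs — a table. The top surface is at 663 + 27 = 690 mm.


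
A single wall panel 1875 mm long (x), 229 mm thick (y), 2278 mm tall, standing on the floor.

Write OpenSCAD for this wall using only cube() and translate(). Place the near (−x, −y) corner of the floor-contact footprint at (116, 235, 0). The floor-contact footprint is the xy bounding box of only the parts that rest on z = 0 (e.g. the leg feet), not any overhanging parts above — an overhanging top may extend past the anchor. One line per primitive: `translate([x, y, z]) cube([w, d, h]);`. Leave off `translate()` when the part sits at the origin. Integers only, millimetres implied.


translate([116, 235, 0]) cube([1875, 229, 2278]);


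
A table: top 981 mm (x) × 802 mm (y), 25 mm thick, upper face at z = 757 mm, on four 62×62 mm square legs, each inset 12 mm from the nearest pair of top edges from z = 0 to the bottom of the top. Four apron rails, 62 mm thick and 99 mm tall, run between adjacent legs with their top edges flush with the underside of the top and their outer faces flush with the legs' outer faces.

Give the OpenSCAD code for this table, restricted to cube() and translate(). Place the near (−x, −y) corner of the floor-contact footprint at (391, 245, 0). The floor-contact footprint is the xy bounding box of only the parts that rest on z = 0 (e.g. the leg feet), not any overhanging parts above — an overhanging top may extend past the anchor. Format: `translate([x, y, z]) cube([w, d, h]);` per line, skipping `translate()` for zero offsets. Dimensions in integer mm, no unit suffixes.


translate([379, 233, 732]) cube([981, 802, 25]);
translate([391, 245, 0]) cube([62, 62, 732]);
translate([1286, 245, 0]) cube([62, 62, 732]);
translate([391, 961, 0]) cube([62, 62, 732]);
translate([1286, 961, 0]) cube([62, 62, 732]);
translate([453, 245, 633]) cube([833, 62, 99]);
translate([453, 961, 633]) cube([833, 62, 99]);
translate([391, 307, 633]) cube([62, 654, 99]);
translate([1286, 307, 633]) cube([62, 654, 99]);


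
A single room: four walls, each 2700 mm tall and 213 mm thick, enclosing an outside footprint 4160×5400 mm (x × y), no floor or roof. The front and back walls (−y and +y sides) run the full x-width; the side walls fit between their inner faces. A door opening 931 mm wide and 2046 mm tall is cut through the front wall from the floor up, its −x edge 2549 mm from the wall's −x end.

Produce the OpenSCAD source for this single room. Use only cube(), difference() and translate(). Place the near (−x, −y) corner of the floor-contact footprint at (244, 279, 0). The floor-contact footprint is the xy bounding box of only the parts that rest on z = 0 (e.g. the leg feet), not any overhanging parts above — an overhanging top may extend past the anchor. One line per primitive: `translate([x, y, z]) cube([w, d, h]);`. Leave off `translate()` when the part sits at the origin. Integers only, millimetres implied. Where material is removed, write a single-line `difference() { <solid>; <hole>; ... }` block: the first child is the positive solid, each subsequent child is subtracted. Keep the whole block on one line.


difference() { translate([244, 279, 0]) cube([4160, 213, 2700]); translate([2793, 279, 0]) cube([931, 213, 2046]); }
translate([244, 5466, 0]) cube([4160, 213, 2700]);
translate([244, 492, 0]) cube([213, 4974, 2700]);
translate([4191, 492, 0]) cube([213, 4974, 2700]);


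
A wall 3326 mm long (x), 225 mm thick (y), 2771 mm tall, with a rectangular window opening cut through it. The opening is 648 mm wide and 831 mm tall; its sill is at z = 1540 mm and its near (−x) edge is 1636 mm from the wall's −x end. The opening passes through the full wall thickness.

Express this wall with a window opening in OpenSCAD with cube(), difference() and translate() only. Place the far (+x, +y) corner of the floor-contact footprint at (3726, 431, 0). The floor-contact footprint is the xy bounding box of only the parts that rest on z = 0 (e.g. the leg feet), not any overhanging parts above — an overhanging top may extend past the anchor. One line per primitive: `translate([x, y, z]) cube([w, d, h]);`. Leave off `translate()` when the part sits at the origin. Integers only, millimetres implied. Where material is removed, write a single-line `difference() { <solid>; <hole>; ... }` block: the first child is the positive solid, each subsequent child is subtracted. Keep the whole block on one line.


difference() { translate([400, 206, 0]) cube([3326, 225, 2771]); translate([2036, 206, 1540]) cube([648, 225, 831]); }


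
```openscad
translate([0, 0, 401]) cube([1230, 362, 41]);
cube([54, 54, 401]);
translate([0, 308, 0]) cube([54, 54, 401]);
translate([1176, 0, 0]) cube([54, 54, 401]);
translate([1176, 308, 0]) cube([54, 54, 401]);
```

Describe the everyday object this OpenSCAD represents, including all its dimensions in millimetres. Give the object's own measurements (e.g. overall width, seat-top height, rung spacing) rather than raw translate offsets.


A long wooden bench with a 1230 mm (x) × 362 mm (y) seat, 41 mm thick, its top surface 442 mm above the floor. Four 54 mm square legs at the seat corners, flush with the edges, run from z = 0 to the seat underside.


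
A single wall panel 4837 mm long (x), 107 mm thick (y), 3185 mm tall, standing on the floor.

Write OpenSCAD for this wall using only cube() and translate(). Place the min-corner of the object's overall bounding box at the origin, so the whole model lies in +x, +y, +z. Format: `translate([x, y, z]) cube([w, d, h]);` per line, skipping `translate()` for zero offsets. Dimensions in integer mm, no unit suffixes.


cube([4837, 107, 3185]);


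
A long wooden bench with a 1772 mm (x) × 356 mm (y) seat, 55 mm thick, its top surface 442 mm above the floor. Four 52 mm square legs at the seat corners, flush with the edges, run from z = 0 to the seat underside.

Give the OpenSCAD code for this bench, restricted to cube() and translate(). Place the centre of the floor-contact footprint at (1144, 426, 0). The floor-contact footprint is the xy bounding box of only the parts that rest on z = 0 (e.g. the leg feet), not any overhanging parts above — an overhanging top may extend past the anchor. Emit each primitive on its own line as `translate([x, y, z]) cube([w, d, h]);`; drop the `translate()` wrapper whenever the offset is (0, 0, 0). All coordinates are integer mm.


translate([258, 248, 387]) cube([1772, 356, 55]);
translate([258, 248, 0]) cube([52, 52, 387]);
translate([258, 552, 0]) cube([52, 52, 387]);
translate([1978, 248, 0]) cube([52, 52, 387]);
translate([1978, 552, 0]) cube([52, 52, 387]);


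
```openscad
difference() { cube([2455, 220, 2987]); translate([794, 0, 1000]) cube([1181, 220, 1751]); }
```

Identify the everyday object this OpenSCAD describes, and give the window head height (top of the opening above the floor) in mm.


A wall with a window opening. The window head height is 2751 mm.

A wall with a rectangular opening subtracted — a window. Sill at z = 1000, opening 1751 mm tall, so the head is at 1000 + 1751 = 2751 mm.


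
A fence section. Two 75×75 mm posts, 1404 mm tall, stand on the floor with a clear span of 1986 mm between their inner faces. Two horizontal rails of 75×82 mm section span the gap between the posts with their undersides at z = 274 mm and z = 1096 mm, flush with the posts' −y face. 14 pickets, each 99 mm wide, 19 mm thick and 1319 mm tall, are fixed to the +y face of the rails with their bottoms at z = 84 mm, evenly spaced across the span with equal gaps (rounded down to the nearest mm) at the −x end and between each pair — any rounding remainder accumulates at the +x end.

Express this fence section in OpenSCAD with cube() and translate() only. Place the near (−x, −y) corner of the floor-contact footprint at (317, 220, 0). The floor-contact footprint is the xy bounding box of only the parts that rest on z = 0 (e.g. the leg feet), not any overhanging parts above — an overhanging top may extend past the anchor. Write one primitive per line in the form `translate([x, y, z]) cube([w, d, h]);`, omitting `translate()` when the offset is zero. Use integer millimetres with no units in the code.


translate([317, 220, 0]) cube([75, 75, 1404]);
translate([2378, 220, 0]) cube([75, 75, 1404]);
translate([392, 220, 274]) cube([1986, 75, 82]);
translate([392, 220, 1096]) cube([1986, 75, 82]);
translate([432, 295, 84]) cube([99, 19, 1319]);
translate([571, 295, 84]) cube([99, 19, 1319]);
translate([710, 295, 84]) cube([99, 19, 1319]);
translate([849, 295, 84]) cube([99, 19, 1319]);
translate([988, 295, 84]) cube([99, 19, 1319]);
translate([1127, 295, 84]) cube([99, 19, 1319]);
translate([1266, 295, 84]) cube([99, 19, 1319]);
translate([1405, 295, 84]) cube([99, 19, 1319]);
translate([1544, 295, 84]) cube([99, 19, 1319]);
translate([1683, 295, 84]) cube([99, 19, 1319]);
translate([1822, 295, 84]) cube([99, 19, 1319]);
translate([1961, 295, 84]) cube([99, 19, 1319]);
translate([2100, 295, 84]) cube([99, 19, 1319]);
translate([2239, 295, 84]) cube([99, 19, 1319]);
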